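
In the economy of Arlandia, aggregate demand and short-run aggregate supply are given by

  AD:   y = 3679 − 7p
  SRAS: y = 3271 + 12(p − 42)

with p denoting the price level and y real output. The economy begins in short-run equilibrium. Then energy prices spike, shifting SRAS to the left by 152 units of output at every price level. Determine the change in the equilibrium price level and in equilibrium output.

This is a negative supply shock: SRAS shifts left.
New SRAS: y = 2615 + 12p.
Set AD = SRAS: 3679 − 7p = 2615 + 12p, so 1064 = 19p and p = 56.
y = 3679 − 7·56 = 3287.
Initially p = 48, y = 3343, so Δp = +8 and Δy = -56.

Δp = +8, Δy = -56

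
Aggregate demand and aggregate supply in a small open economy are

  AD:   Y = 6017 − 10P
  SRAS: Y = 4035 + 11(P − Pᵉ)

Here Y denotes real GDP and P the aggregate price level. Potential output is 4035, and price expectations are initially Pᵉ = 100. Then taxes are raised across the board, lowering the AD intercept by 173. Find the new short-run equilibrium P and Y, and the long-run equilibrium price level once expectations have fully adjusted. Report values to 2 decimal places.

AD shifts left: new AD is Y = 5844 − 10P. With Pᵉ = 100, SRAS is Y = 2935 + 11P.
Short run: 5844 − 10P = 2935 + 11P gives 2909 = 21P, so P = 138.52 and Y = 5844 − 10P = 4458.76.
Y = 4458.76 is above potential 4035; expectations adjust and SRAS shifts left until Y = 4035.
Long run: on the new AD curve, 4035 = 5844 − 10P gives P = 180.90.

Short run: P = 138.52, Y = 4458.76. Long run: P = 180.90.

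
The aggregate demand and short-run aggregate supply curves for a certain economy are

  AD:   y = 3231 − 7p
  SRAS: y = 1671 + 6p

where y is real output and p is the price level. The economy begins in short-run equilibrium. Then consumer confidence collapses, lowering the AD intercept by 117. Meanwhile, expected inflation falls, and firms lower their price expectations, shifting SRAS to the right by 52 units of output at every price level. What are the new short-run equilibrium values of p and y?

p = 107, y = 2365

After both shocks: AD is y = 3114 − 7p and SRAS is y = 1723 + 6p.
Setting them equal: 1391 = 13p, so p = 107.
y = 3114 − 7·107 = 2365.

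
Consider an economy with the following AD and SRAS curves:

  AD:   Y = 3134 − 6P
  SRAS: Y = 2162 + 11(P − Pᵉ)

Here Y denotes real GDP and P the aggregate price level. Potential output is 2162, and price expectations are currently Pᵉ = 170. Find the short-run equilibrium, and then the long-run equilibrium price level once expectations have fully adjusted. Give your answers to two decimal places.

Short run: with Pᵉ = 170, SRAS is Y = 292 + 11P. Setting AD = SRAS gives 2842 = 17P, so P = 167.18 and Y = 3134 − 6P = 2130.94.
Output 2130.94 is below potential 2162, so over time expected prices fall and SRAS shifts right until Y returns to 2162.
Long run: Y = 2162 on the AD curve gives 2162 = 3134 − 6P, so P = 162.00.

Short run: P = 167.18, Y = 2130.94. Long run: P = 162.00.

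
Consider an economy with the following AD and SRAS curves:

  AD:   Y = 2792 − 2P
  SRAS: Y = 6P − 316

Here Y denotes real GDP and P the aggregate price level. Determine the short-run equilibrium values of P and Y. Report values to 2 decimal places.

Set AD = SRAS: 2792 − 2P = 6P − 316, so 3108 = 8P and P = 388.50.
Substituting into AD, Y = 2792 − 2P = 2015.00.

P = 388.50, Y = 2015.00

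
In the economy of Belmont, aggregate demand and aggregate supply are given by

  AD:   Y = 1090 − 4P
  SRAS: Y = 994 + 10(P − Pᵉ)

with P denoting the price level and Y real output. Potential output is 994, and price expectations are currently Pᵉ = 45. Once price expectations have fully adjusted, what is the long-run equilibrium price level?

Long-run P = 24

Short run: with Pᵉ = 45, SRAS is Y = 544 + 10P. Setting AD = SRAS gives 546 = 14P, so P = 39 and Y = 1090 − 4·39 = 934.
Output 934 is below potential 994, so over time expected prices fall and SRAS shifts right until Y returns to 994.
Long run: Y = 994 on the AD curve gives 994 = 1090 − 4P, so P = 24.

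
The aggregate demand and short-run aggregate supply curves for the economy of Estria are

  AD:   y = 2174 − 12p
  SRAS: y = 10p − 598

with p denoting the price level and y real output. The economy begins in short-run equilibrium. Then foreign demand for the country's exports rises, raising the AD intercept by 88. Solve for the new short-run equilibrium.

This is a positive demand shock: AD shifts right.
New AD: y = 2262 − 12p.
Set AD = SRAS: 2262 − 12p = 10p − 598, so 2860 = 22p and p = 130.
y = 2262 − 12·130 = 702.

p = 130, y = 702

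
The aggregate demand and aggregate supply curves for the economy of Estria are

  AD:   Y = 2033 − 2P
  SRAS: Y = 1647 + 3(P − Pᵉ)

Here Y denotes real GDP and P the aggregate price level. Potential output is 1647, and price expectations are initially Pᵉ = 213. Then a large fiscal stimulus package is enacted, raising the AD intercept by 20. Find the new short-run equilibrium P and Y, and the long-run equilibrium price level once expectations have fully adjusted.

Short run: P = 209, Y = 1635. Long run: P = 203.

AD shifts right: new AD is Y = 2053 − 2P. With Pᵉ = 213, SRAS is Y = 1008 + 3P.
Short run: 2053 − 2P = 1008 + 3P gives 1045 = 5P, so P = 209 and Y = 2053 − 2·209 = 1635.
Y = 1635 is below potential 1647; expectations adjust and SRAS shifts right until Y = 1647.
Long run: on the new AD curve, 1647 = 2053 − 2P gives P = 203.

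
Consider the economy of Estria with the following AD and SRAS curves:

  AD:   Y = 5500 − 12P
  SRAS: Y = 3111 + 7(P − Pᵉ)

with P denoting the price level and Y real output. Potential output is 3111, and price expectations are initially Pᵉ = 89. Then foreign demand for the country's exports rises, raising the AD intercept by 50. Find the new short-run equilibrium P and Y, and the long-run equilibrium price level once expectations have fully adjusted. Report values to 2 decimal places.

AD shifts right: new AD is Y = 5550 − 12P. With Pᵉ = 89, SRAS is Y = 2488 + 7P.
Short run: 5550 − 12P = 2488 + 7P gives 3062 = 19P, so P = 161.16 and Y = 5550 − 12P = 3616.11.
Y = 3616.11 is above potential 3111; expectations adjust and SRAS shifts left until Y = 3111.
Long run: on the new AD curve, 3111 = 5550 − 12P gives P = 203.25.

Short run: P = 161.16, Y = 3616.11. Long run: P = 203.25.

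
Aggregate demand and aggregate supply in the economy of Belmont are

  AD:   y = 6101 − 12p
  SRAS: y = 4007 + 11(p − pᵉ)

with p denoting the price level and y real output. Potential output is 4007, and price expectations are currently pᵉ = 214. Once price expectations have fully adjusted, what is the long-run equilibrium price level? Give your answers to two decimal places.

Short run: with pᵉ = 214, SRAS is y = 1653 + 11p. Setting AD = SRAS gives 4448 = 23p, so p = 193.39 and y = 6101 − 12p = 3780.30.
Output 3780.30 is below potential 4007, so over time expected prices fall and SRAS shifts right until y returns to 4007.
Long run: y = 4007 on the AD curve gives 4007 = 6101 − 12p, so p = 174.50.

Long-run p = 174.50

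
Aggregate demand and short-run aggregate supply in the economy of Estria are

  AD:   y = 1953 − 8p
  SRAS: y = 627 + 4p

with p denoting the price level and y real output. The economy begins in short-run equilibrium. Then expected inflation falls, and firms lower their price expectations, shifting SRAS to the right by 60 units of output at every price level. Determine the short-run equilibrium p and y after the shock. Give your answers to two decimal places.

This is a positive supply shock: SRAS shifts right.
New SRAS: y = 687 + 4p.
Set AD = SRAS: 1953 − 8p = 687 + 4p, so 1266 = 12p and p = 105.50.
Substituting into AD, y = 1109.00.

p = 105.50, y = 1109.00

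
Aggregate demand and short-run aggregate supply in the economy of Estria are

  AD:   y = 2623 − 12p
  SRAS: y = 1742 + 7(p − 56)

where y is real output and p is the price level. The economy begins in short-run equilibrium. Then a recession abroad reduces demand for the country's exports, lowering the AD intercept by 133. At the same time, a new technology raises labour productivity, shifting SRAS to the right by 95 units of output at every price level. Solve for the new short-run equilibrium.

After both shocks: AD is y = 2490 − 12p and SRAS is y = 1445 + 7p.
Setting them equal: 1045 = 19p, so p = 55.
y = 2490 − 12·55 = 1830.

p = 55, y = 1830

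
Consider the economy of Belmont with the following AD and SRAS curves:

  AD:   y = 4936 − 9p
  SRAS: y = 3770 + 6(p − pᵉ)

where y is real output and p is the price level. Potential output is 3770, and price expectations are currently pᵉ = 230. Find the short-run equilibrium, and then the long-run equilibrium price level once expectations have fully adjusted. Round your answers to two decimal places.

Short run: with pᵉ = 230, SRAS is y = 2390 + 6p. Setting AD = SRAS gives 2546 = 15p, so p = 169.73 and y = 4936 − 9p = 3408.40.
Output 3408.40 is below potential 3770, so over time expected prices fall and SRAS shifts right until y returns to 3770.
Long run: y = 3770 on the AD curve gives 3770 = 4936 − 9p, so p = 129.56.

Short run: p = 169.73, y = 3408.40. Long run: p = 129.56.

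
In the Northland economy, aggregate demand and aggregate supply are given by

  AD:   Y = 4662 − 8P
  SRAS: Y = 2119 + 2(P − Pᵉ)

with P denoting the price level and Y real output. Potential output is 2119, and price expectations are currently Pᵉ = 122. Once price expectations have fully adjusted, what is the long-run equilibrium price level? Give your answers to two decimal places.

Short run: with Pᵉ = 122, SRAS is Y = 1875 + 2P. Setting AD = SRAS gives 2787 = 10P, so P = 278.70 and Y = 4662 − 8P = 2432.40.
Output 2432.40 is above potential 2119, so over time expected prices rise and SRAS shifts left until Y returns to 2119.
Long run: Y = 2119 on the AD curve gives 2119 = 4662 − 8P, so P = 317.88.

Long-run P = 317.88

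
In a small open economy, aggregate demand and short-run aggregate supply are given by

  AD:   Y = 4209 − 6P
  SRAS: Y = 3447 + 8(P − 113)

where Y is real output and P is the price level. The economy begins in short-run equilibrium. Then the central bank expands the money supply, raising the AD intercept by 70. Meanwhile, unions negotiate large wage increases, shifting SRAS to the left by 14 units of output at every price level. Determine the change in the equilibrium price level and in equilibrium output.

ΔP = +6, ΔY = +34

After both shocks: AD is Y = 4279 − 6P and SRAS is Y = 2529 + 8P.
Setting them equal: 1750 = 14P, so P = 125.
Y = 4279 − 6·125 = 3529.
Initially P = 119, Y = 3495, so ΔP = +6 and ΔY = +34.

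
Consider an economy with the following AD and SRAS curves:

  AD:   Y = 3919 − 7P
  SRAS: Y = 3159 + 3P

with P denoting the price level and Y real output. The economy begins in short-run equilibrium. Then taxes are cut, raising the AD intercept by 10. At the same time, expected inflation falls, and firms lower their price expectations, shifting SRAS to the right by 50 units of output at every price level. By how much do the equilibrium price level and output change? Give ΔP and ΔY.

After both shocks: AD is Y = 3929 − 7P and SRAS is Y = 3209 + 3P.
Setting them equal: 720 = 10P, so P = 72.
Y = 3929 − 7·72 = 3425.
Initially P = 76, Y = 3387, so ΔP = -4 and ΔY = +38.

ΔP = -4, ΔY = +38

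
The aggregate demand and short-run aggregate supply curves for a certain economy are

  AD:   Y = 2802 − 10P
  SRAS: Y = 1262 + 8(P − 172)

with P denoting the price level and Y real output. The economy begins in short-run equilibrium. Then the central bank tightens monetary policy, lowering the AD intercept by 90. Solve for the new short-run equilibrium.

This is a negative demand shock: AD shifts left.
New AD: Y = 2712 − 10P.
SRAS can be written Y = 8P − 114.
Set AD = SRAS: 2712 − 10P = 8P − 114, so 2826 = 18P and P = 157.
Y = 2712 − 10·157 = 1142.

P = 157, Y = 1142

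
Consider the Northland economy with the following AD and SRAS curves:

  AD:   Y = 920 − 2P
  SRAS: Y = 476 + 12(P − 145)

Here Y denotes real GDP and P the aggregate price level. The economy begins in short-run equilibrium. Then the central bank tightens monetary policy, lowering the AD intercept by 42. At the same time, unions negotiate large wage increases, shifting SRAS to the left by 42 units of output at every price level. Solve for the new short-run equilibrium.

After both shocks: AD is Y = 878 − 2P and SRAS is Y = 12P − 1306.
Setting them equal: 2184 = 14P, so P = 156.
Y = 878 − 2·156 = 566.

P = 156, Y = 566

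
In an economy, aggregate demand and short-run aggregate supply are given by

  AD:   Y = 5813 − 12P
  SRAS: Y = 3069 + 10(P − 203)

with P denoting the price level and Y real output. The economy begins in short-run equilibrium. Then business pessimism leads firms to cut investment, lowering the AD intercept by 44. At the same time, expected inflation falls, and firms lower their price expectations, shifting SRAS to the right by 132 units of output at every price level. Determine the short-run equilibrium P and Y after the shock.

P = 209, Y = 3261

After both shocks: AD is Y = 5769 − 12P and SRAS is Y = 1171 + 10P.
Setting them equal: 4598 = 22P, so P = 209.
Y = 5769 − 12·209 = 3261.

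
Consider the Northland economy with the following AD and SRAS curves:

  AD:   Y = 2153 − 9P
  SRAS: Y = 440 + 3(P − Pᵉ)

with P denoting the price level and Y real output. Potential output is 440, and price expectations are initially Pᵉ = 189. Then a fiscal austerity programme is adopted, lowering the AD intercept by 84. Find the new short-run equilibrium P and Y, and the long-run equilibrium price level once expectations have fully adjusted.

AD shifts left: new AD is Y = 2069 − 9P. With Pᵉ = 189, SRAS is Y = 3P − 127.
Short run: 2069 − 9P = 3P − 127 gives 2196 = 12P, so P = 183 and Y = 2069 − 9·183 = 422.
Y = 422 is below potential 440; expectations adjust and SRAS shifts right until Y = 440.
Long run: on the new AD curve, 440 = 2069 − 9P gives P = 181.

Short run: P = 183, Y = 422. Long run: P = 181.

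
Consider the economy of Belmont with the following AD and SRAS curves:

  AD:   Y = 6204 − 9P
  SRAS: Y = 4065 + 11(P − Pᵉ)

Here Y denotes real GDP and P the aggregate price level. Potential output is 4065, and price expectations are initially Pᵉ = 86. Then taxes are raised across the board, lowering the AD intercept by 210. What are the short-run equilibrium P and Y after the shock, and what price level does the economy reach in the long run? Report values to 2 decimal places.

AD shifts left: new AD is Y = 5994 − 9P. With Pᵉ = 86, SRAS is Y = 3119 + 11P.
Short run: 5994 − 9P = 3119 + 11P gives 2875 = 20P, so P = 143.75 and Y = 5994 − 9P = 4700.25.
Y = 4700.25 is above potential 4065; expectations adjust and SRAS shifts left until Y = 4065.
Long run: on the new AD curve, 4065 = 5994 − 9P gives P = 214.33.

Short run: P = 143.75, Y = 4700.25. Long run: P = 214.33.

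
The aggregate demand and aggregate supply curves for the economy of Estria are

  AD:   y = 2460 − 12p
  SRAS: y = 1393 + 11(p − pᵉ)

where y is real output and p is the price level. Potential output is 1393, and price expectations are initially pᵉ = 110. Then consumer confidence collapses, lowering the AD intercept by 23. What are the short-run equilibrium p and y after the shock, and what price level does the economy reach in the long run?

Short run: p = 98, y = 1261. Long run: p = 87.

AD shifts left: new AD is y = 2437 − 12p. With pᵉ = 110, SRAS is y = 183 + 11p.
Short run: 2437 − 12p = 183 + 11p gives 2254 = 23p, so p = 98 and y = 2437 − 12·98 = 1261.
y = 1261 is below potential 1393; expectations adjust and SRAS shifts right until y = 1393.
Long run: on the new AD curve, 1393 = 2437 − 12p gives p = 87.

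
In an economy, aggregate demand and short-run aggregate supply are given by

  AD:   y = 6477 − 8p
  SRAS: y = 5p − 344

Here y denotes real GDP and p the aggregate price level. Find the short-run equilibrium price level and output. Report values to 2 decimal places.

Set AD = SRAS: 6477 − 8p = 5p − 344, so 6821 = 13p and p = 524.69.
Substituting into AD, y = 6477 − 8p = 2279.46.

p = 524.69, y = 2279.46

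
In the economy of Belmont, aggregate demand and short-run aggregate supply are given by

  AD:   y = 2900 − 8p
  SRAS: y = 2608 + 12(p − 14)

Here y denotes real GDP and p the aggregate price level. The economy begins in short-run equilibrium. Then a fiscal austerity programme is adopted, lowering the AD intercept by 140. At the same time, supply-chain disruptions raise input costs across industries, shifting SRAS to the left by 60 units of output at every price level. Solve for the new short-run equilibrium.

p = 19, y = 2608

After both shocks: AD is y = 2760 − 8p and SRAS is y = 2380 + 12p.
Setting them equal: 380 = 20p, so p = 19.
y = 2760 − 8·19 = 2608.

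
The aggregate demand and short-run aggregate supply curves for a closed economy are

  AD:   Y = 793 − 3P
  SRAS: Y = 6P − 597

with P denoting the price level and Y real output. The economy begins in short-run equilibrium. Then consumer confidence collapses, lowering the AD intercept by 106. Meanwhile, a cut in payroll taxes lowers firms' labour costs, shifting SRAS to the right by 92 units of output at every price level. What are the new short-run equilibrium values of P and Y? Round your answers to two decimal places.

P = 132.44, Y = 289.67

After both shocks: AD is Y = 687 − 3P and SRAS is Y = 6P − 505.
Setting them equal: 1192 = 9P, so P = 132.44.
Substituting into AD, Y = 289.67.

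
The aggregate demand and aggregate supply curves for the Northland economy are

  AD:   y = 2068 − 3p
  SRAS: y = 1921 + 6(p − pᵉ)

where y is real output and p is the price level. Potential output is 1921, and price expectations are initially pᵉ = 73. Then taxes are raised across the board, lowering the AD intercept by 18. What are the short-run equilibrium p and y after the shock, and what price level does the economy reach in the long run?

AD shifts left: new AD is y = 2050 − 3p. With pᵉ = 73, SRAS is y = 1483 + 6p.
Short run: 2050 − 3p = 1483 + 6p gives 567 = 9p, so p = 63 and y = 2050 − 3·63 = 1861.
y = 1861 is below potential 1921; expectations adjust and SRAS shifts right until y = 1921.
Long run: on the new AD curve, 1921 = 2050 − 3p gives p = 43.

Short run: p = 63, y = 1861. Long run: p = 43.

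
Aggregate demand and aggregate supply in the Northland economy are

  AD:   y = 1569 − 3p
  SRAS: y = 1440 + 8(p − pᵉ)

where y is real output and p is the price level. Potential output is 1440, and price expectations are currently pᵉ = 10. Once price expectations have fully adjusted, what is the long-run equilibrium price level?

Long-run p = 43

Short run: with pᵉ = 10, SRAS is y = 1360 + 8p. Setting AD = SRAS gives 209 = 11p, so p = 19 and y = 1569 − 3·19 = 1512.
Output 1512 is above potential 1440, so over time expected prices rise and SRAS shifts left until y returns to 1440.
Long run: y = 1440 on the AD curve gives 1440 = 1569 − 3p, so p = 43.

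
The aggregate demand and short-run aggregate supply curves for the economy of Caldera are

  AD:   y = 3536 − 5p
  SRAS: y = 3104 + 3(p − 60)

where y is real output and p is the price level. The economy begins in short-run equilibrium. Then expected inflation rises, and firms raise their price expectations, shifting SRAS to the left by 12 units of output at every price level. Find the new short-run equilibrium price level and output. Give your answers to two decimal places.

This is a negative supply shock: SRAS shifts left.
New SRAS: y = 2912 + 3p.
Set AD = SRAS: 3536 − 5p = 2912 + 3p, so 624 = 8p and p = 78.00.
Substituting into AD, y = 3146.00.

p = 78.00, y = 3146.00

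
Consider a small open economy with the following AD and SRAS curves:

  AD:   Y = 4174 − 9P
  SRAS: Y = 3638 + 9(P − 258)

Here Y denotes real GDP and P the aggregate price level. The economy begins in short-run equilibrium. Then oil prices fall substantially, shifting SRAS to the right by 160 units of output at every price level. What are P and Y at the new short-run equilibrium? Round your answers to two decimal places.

P = 149.89, Y = 2825.00

This is a positive supply shock: SRAS shifts right.
New SRAS: Y = 1476 + 9P.
Set AD = SRAS: 4174 − 9P = 1476 + 9P, so 2698 = 18P and P = 149.89.
Substituting into AD, Y = 2825.00.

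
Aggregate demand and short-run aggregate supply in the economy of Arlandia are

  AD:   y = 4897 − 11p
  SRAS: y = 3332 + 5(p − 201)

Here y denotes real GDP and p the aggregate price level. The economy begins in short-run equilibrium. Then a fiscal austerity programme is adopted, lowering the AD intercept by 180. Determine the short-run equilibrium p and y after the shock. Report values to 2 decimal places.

p = 149.38, y = 3073.88

This is a negative demand shock: AD shifts left.
New AD: y = 4717 − 11p.
SRAS can be written y = 2327 + 5p.
Set AD = SRAS: 4717 − 11p = 2327 + 5p, so 2390 = 16p and p = 149.38.
Substituting into AD, y = 3073.88.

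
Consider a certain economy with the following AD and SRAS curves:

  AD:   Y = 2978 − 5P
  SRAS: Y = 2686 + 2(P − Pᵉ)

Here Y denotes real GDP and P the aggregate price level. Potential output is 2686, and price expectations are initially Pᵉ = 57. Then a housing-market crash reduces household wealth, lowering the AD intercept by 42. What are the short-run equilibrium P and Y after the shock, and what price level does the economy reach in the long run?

Short run: P = 52, Y = 2676. Long run: P = 50.

AD shifts left: new AD is Y = 2936 − 5P. With Pᵉ = 57, SRAS is Y = 2572 + 2P.
Short run: 2936 − 5P = 2572 + 2P gives 364 = 7P, so P = 52 and Y = 2936 − 5·52 = 2676.
Y = 2676 is below potential 2686; expectations adjust and SRAS shifts right until Y = 2686.
Long run: on the new AD curve, 2686 = 2936 − 5P gives P = 50.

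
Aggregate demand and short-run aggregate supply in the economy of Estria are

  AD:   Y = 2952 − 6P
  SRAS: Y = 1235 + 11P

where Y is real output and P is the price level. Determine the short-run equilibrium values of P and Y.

Set AD = SRAS: 2952 − 6P = 1235 + 11P, so 1717 = 17P and P = 101.
Then Y = 2952 − 6·101 = 2346.

P = 101, Y = 2346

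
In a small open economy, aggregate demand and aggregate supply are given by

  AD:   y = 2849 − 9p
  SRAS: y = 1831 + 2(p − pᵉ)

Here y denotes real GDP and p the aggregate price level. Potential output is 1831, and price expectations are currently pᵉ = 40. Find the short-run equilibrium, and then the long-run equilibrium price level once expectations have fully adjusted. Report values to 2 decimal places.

Short run: p = 99.82, y = 1950.64. Long run: p = 113.11.

Short run: with pᵉ = 40, SRAS is y = 1751 + 2p. Setting AD = SRAS gives 1098 = 11p, so p = 99.82 and y = 2849 − 9p = 1950.64.
Output 1950.64 is above potential 1831, so over time expected prices rise and SRAS shifts left until y returns to 1831.
Long run: y = 1831 on the AD curve gives 1831 = 2849 − 9p, so p = 113.11.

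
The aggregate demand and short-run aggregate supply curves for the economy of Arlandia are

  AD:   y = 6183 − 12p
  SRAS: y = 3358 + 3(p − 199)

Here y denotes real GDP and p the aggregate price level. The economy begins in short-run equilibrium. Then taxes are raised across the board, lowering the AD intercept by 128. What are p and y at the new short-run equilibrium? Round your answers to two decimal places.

This is a negative demand shock: AD shifts left.
New AD: y = 6055 − 12p.
SRAS can be written y = 2761 + 3p.
Set AD = SRAS: 6055 − 12p = 2761 + 3p, so 3294 = 15p and p = 219.60.
Substituting into AD, y = 3419.80.

p = 219.60, y = 3419.80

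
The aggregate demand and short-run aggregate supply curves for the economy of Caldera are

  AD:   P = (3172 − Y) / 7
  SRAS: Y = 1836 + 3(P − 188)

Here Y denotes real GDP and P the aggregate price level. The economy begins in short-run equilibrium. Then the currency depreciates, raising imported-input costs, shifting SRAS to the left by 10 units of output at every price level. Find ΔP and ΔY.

ΔP = +1, ΔY = -7

This is a negative supply shock: SRAS shifts left.
New SRAS: Y = 1262 + 3P.
Set AD = SRAS: 3172 − 7P = 1262 + 3P, so 1910 = 10P and P = 191.
Y = 3172 − 7·191 = 1835.
Initially P = 190, Y = 1842, so ΔP = +1 and ΔY = -7.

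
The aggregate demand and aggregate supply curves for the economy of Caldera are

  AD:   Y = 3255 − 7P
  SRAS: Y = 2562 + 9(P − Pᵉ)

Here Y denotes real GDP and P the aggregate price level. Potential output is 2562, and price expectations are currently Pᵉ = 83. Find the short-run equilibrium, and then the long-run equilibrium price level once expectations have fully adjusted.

Short run: P = 90, Y = 2625. Long run: P = 99.

Short run: with Pᵉ = 83, SRAS is Y = 1815 + 9P. Setting AD = SRAS gives 1440 = 16P, so P = 90 and Y = 3255 − 7·90 = 2625.
Output 2625 is above potential 2562, so over time expected prices rise and SRAS shifts left until Y returns to 2562.
Long run: Y = 2562 on the AD curve gives 2562 = 3255 − 7P, so P = 99.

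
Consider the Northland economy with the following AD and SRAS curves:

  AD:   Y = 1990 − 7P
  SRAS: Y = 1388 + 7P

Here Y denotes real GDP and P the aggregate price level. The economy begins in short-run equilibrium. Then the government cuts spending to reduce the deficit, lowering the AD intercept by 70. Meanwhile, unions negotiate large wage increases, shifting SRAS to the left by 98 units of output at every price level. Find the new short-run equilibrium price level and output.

P = 45, Y = 1605

After both shocks: AD is Y = 1920 − 7P and SRAS is Y = 1290 + 7P.
Setting them equal: 630 = 14P, so P = 45.
Y = 1920 − 7·45 = 1605.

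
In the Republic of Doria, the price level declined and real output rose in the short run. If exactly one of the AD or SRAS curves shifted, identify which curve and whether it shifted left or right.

P fell and Y rose. An AD shift moves P and Y in the same direction; an SRAS shift moves them in opposite directions.
Here P and Y moved in opposite directions, so the SRAS curve shifted.
Since Y rose, SRAS shifted right.

SRAS shifted right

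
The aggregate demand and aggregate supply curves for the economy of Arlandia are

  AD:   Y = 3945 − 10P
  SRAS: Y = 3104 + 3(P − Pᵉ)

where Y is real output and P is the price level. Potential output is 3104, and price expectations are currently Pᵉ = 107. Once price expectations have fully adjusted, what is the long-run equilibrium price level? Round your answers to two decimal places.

Short run: with Pᵉ = 107, SRAS is Y = 2783 + 3P. Setting AD = SRAS gives 1162 = 13P, so P = 89.38 and Y = 3945 − 10P = 3051.15.
Output 3051.15 is below potential 3104, so over time expected prices fall and SRAS shifts right until Y returns to 3104.
Long run: Y = 3104 on the AD curve gives 3104 = 3945 − 10P, so P = 84.10.

Long-run P = 84.10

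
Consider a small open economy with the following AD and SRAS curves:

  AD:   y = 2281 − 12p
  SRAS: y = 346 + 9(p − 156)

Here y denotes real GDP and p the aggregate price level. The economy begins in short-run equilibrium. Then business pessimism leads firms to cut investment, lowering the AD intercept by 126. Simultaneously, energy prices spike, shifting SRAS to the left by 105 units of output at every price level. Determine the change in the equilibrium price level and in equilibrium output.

Δp = -1, Δy = -114

After both shocks: AD is y = 2155 − 12p and SRAS is y = 9p − 1163.
Setting them equal: 3318 = 21p, so p = 158.
y = 2155 − 12·158 = 259.
Initially p = 159, y = 373, so Δp = -1 and Δy = -114.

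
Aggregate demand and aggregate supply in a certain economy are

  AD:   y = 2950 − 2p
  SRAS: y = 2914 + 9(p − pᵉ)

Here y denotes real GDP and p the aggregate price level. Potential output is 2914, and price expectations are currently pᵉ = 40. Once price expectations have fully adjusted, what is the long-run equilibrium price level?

Short run: with pᵉ = 40, SRAS is y = 2554 + 9p. Setting AD = SRAS gives 396 = 11p, so p = 36 and y = 2950 − 2·36 = 2878.
Output 2878 is below potential 2914, so over time expected prices fall and SRAS shifts right until y returns to 2914.
Long run: y = 2914 on the AD curve gives 2914 = 2950 − 2p, so p = 18.

Long-run p = 18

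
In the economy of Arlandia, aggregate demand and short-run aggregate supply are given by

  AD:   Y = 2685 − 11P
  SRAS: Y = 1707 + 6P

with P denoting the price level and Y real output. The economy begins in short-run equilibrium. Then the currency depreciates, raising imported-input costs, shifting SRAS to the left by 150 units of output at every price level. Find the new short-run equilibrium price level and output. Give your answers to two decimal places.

P = 66.35, Y = 1955.12

This is a negative supply shock: SRAS shifts left.
New SRAS: Y = 1557 + 6P.
Set AD = SRAS: 2685 − 11P = 1557 + 6P, so 1128 = 17P and P = 66.35.
Substituting into AD, Y = 1955.12.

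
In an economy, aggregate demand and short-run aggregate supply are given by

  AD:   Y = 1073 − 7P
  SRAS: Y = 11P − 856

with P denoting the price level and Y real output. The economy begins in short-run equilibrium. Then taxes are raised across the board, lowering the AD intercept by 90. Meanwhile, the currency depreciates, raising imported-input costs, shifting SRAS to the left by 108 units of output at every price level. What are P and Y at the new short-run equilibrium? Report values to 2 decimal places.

After both shocks: AD is Y = 983 − 7P and SRAS is Y = 11P − 964.
Setting them equal: 1947 = 18P, so P = 108.17.
Substituting into AD, Y = 225.83.

P = 108.17, Y = 225.83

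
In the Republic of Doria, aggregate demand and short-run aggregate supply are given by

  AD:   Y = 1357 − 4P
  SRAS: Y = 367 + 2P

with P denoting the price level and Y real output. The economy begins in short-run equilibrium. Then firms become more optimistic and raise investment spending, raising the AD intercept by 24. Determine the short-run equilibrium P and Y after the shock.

This is a positive demand shock: AD shifts right.
New AD: Y = 1381 − 4P.
Set AD = SRAS: 1381 − 4P = 367 + 2P, so 1014 = 6P and P = 169.
Y = 1381 − 4·169 = 705.

P = 169, Y = 705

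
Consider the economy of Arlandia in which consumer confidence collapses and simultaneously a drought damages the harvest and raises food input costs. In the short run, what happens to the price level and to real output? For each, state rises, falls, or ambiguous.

Price level: ambiguous; output: falls

The first event is a negative demand shock: AD shifts left, which by itself pushes P down and Y down.
The second is an adverse supply shock: SRAS shifts left, which by itself pushes P up and Y down.
The two shocks push P in opposite directions, so the effect on P is ambiguous. Both shocks push Y down, so Y falls.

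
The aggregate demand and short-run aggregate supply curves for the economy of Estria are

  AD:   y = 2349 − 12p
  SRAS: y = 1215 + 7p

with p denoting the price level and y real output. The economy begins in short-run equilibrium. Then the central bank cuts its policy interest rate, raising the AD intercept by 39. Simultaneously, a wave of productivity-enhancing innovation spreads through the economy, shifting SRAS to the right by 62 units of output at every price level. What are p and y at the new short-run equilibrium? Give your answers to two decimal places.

After both shocks: AD is y = 2388 − 12p and SRAS is y = 1277 + 7p.
Setting them equal: 1111 = 19p, so p = 58.47.
Substituting into AD, y = 1686.32.

p = 58.47, y = 1686.32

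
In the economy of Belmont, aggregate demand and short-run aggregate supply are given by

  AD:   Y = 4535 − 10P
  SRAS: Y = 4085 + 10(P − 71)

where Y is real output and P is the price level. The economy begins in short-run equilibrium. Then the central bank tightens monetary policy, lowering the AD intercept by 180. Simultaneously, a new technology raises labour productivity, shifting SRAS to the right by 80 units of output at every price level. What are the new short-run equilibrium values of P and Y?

After both shocks: AD is Y = 4355 − 10P and SRAS is Y = 3455 + 10P.
Setting them equal: 900 = 20P, so P = 45.
Y = 4355 − 10·45 = 3905.

P = 45, Y = 3905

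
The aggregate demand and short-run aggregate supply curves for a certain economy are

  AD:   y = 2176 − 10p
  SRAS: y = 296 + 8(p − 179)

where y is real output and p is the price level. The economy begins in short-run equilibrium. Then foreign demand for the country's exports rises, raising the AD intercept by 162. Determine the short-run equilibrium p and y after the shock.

This is a positive demand shock: AD shifts right.
New AD: y = 2338 − 10p.
SRAS can be written y = 8p − 1136.
Set AD = SRAS: 2338 − 10p = 8p − 1136, so 3474 = 18p and p = 193.
y = 2338 − 10·193 = 408.

p = 193, y = 408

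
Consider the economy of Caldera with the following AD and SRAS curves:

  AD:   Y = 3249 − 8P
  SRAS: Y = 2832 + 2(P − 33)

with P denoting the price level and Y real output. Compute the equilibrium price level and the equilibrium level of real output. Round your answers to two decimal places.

Write SRAS as Y = 2832 + 2P − 66 = 2766 + 2P.
Set AD = SRAS: 3249 − 8P = 2766 + 2P, so 483 = 10P and P = 48.30.
Substituting into AD, Y = 3249 − 8P = 2862.60.

P = 48.30, Y = 2862.60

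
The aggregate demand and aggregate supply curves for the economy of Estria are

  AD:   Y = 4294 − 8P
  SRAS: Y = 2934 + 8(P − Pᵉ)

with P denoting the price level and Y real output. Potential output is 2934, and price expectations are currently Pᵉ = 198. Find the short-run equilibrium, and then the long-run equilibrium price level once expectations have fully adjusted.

Short run: with Pᵉ = 198, SRAS is Y = 1350 + 8P. Setting AD = SRAS gives 2944 = 16P, so P = 184 and Y = 4294 − 8·184 = 2822.
Output 2822 is below potential 2934, so over time expected prices fall and SRAS shifts right until Y returns to 2934.
Long run: Y = 2934 on the AD curve gives 2934 = 4294 − 8P, so P = 170.

Short run: P = 184, Y = 2822. Long run: P = 170.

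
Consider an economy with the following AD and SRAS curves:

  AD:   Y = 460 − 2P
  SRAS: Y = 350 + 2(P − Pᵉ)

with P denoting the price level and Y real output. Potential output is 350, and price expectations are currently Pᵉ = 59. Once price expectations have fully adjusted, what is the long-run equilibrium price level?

Long-run P = 55

Short run: with Pᵉ = 59, SRAS is Y = 232 + 2P. Setting AD = SRAS gives 228 = 4P, so P = 57 and Y = 460 − 2·57 = 346.
Output 346 is below potential 350, so over time expected prices fall and SRAS shifts right until Y returns to 350.
Long run: Y = 350 on the AD curve gives 350 = 460 − 2P, so P = 55.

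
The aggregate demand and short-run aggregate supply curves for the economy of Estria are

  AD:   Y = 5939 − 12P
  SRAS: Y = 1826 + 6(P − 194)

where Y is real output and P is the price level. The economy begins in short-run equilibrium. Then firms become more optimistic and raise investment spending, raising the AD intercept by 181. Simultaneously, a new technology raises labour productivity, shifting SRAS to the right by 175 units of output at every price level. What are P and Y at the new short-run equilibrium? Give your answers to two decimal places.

P = 293.50, Y = 2598.00

After both shocks: AD is Y = 6120 − 12P and SRAS is Y = 837 + 6P.
Setting them equal: 5283 = 18P, so P = 293.50.
Substituting into AD, Y = 2598.00.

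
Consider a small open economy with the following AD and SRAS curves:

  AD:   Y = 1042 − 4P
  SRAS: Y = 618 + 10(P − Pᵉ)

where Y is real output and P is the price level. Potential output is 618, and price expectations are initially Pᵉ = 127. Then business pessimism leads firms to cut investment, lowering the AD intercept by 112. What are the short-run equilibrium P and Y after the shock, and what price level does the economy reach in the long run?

AD shifts left: new AD is Y = 930 − 4P. With Pᵉ = 127, SRAS is Y = 10P − 652.
Short run: 930 − 4P = 10P − 652 gives 1582 = 14P, so P = 113 and Y = 930 − 4·113 = 478.
Y = 478 is below potential 618; expectations adjust and SRAS shifts right until Y = 618.
Long run: on the new AD curve, 618 = 930 − 4P gives P = 78.

Short run: P = 113, Y = 478. Long run: P = 78.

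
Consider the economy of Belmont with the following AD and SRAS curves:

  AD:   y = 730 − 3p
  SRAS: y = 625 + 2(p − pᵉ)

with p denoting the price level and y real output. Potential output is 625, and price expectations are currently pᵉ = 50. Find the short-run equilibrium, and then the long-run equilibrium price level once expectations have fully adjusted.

Short run: p = 41, y = 607. Long run: p = 35.

Short run: with pᵉ = 50, SRAS is y = 525 + 2p. Setting AD = SRAS gives 205 = 5p, so p = 41 and y = 730 − 3·41 = 607.
Output 607 is below potential 625, so over time expected prices fall and SRAS shifts right until y returns to 625.
Long run: y = 625 on the AD curve gives 625 = 730 − 3p, so p = 35.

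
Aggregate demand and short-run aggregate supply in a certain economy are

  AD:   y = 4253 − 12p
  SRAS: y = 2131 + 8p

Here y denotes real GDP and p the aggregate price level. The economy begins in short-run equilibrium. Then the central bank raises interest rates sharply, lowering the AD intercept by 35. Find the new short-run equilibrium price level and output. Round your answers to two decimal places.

This is a negative demand shock: AD shifts left.
New AD: y = 4218 − 12p.
Set AD = SRAS: 4218 − 12p = 2131 + 8p, so 2087 = 20p and p = 104.35.
Substituting into AD, y = 2965.80.

p = 104.35, y = 2965.80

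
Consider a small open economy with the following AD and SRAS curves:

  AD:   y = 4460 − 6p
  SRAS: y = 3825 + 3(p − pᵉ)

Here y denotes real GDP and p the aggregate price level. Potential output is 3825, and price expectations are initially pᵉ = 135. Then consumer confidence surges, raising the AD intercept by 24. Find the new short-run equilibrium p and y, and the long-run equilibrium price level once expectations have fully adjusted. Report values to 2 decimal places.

AD shifts right: new AD is y = 4484 − 6p. With pᵉ = 135, SRAS is y = 3420 + 3p.
Short run: 4484 − 6p = 3420 + 3p gives 1064 = 9p, so p = 118.22 and y = 4484 − 6p = 3774.67.
y = 3774.67 is below potential 3825; expectations adjust and SRAS shifts right until y = 3825.
Long run: on the new AD curve, 3825 = 4484 − 6p gives p = 109.83.

Short run: p = 118.22, y = 3774.67. Long run: p = 109.83.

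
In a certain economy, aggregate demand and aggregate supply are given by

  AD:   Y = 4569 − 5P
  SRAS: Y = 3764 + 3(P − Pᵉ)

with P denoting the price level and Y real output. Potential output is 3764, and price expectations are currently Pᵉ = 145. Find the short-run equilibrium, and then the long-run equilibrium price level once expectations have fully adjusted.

Short run: with Pᵉ = 145, SRAS is Y = 3329 + 3P. Setting AD = SRAS gives 1240 = 8P, so P = 155 and Y = 4569 − 5·155 = 3794.
Output 3794 is above potential 3764, so over time expected prices rise and SRAS shifts left until Y returns to 3764.
Long run: Y = 3764 on the AD curve gives 3764 = 4569 − 5P, so P = 161.

Short run: P = 155, Y = 3794. Long run: P = 161.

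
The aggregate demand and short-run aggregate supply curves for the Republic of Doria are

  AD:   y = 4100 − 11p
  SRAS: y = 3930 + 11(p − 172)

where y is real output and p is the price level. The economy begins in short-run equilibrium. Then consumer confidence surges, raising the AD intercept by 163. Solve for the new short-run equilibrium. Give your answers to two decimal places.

p = 101.14, y = 3150.50

This is a positive demand shock: AD shifts right.
New AD: y = 4263 − 11p.
SRAS can be written y = 2038 + 11p.
Set AD = SRAS: 4263 − 11p = 2038 + 11p, so 2225 = 22p and p = 101.14.
Substituting into AD, y = 3150.50.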